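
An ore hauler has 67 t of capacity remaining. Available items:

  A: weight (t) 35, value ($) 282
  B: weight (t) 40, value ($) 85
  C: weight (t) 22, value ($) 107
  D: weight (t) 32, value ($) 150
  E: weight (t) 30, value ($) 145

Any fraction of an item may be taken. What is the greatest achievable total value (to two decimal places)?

437.33

Greedy by value/weight ratio, highest first.
Ratios (sorted): A 8.06, C 4.86, E 4.83, D 4.69, B 2.12
take A (35 @ 282); take C (22 @ 107); take 10/30 of E → 48.33. Capacity used 67/67.
Total value = 437.33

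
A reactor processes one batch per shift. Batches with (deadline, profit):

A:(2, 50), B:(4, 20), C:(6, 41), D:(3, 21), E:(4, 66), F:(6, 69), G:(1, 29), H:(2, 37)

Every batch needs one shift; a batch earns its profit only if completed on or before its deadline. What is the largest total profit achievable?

Sort by profit descending; place each in the latest free slot ≤ its deadline.
Profit order: F=69 E=66 A=50 C=41 H=37 G=29 D=21 B=20
Assign: F→slot 6, E→slot 4, A→slot 2, C→slot 5, H→slot 1, G skipped, D→slot 3, B skipped.
Slots: [1:H] [2:A] [3:D] [4:E] [5:C] [6:F]
Profit = 37 + 50 + 21 + 66 + 41 + 69 = 284

284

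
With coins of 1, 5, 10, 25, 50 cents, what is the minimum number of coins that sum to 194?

194 − 3×50→44 − 1×25→19 − 1×10→9 − 1×5→4 − 4×1→0
Total coins = 3 + 1 + 1 + 1 + 4 = 10

10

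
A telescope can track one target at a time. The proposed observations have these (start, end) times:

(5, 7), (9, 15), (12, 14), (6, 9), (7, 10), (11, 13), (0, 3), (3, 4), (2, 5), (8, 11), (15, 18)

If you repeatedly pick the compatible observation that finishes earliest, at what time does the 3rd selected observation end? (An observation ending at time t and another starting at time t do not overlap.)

Greedy by earliest finish: after sorting by end time, pick each interval compatible with the last pick.
Sorted by end: (0,3)  (3,4)  (2,5)  (5,7)  (6,9)  (7,10)  (8,11)  (11,13)  (12,14)  (9,15)  (15,18)
take (0,3); take (3,4); take (5,7); skip (6,9); take (7,10); take (11,13); take (15,18).
Selected: (0,3) (3,4) (5,7) (7,10) (11,13) (15,18)

7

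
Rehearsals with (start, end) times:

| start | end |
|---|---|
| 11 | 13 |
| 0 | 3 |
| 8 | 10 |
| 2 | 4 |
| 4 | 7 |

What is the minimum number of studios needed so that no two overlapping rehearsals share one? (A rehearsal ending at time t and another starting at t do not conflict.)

2

Count concurrent intervals with a sweep; the peak is the room count.
starts: [0, 2, 4, 8, 11]
ends:   [3, 4, 7, 10, 13]
s0→1 s2→2  — peak 2.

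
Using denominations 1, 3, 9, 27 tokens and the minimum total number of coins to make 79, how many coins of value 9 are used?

79 − 2×27→25 − 2×9→7 − 2×3→1 − 1×1→0
Count of 9: 2

2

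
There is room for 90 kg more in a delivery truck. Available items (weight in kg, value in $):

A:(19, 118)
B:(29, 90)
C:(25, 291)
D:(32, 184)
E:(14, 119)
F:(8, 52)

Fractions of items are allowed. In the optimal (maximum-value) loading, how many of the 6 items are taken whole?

4

Sort by value per unit weight and fill in that order.
Ratios (sorted): C 11.64, E 8.50, F 6.50, A 6.21, D 5.75, B 3.10
take C (25 @ 291); take E (14 @ 119); take F (8 @ 52); take A (19 @ 118); take 24/32 of D → 138.00. Capacity used 90/90.
4 item(s) taken whole; one partial (take 24/32 of D).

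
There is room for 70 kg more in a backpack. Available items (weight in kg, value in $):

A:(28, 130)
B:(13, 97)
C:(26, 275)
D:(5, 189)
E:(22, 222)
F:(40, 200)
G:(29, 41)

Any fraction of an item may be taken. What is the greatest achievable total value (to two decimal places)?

803.00

Ratios (sorted): D 37.80, C 10.58, E 10.09, B 7.46, F 5.00, A 4.64, G 1.41
take D (5 @ 189); take C (26 @ 275); take E (22 @ 222); take B (13 @ 97); take 4/40 of F → 20.00. Capacity used 70/70.
Total value = 803.00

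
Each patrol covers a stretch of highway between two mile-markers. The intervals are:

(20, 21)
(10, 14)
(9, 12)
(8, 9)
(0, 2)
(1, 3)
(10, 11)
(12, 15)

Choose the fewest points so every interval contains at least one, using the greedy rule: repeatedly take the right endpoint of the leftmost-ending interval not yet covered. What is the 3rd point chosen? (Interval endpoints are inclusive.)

11

By right end: [0,2]  [1,3]  [8,9]  [10,11]  [9,12]  [10,14]  [12,15]  [20,21]
[0,2] uncovered → point at 2; [8,9] uncovered → point at 9; [10,11] uncovered → point at 11; [12,15] uncovered → point at 15; [20,21] uncovered → point at 21.
Points: 2, 9, 11, 15, 21 (5 total).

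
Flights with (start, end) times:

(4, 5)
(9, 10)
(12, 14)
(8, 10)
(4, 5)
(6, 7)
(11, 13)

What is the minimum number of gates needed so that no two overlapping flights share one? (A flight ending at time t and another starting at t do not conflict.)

The answer is the maximum number of intervals overlapping at any instant.
starts: [4, 4, 6, 8, 9, 11, 12]
ends:   [5, 5, 7, 10, 10, 13, 14]
s4→1 s4→2  — peak 2.

2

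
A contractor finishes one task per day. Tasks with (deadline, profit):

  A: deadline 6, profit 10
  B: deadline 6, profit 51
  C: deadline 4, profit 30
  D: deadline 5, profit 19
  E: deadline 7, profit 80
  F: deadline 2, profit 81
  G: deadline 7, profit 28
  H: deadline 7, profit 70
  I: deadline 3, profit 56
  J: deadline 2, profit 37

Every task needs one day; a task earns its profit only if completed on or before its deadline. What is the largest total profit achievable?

Sort by profit descending; place each in the latest free slot ≤ its deadline.
By profit: F(d2,81), E(d7,80), H(d7,70), I(d3,56), B(d6,51), J(d2,37), C(d4,30), G(d7,28), D(d5,19), A(d6,10)
F→slot 2; E→slot 7; H→slot 6; I→slot 3; B→slot 5; J→slot 1; C→slot 4; G skipped; D skipped; A skipped.
Profit = 37 + 81 + 56 + 30 + 51 + 70 + 80 = 405

405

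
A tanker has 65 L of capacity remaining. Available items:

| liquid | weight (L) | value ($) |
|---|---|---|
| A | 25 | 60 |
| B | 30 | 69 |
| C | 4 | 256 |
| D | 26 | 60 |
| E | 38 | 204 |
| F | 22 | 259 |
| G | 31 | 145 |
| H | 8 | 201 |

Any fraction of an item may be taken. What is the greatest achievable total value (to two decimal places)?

Sort by value per unit weight and fill in that order.
Order: C (256/4=64.00) > H (201/8=25.12) > F (259/22=11.77) > E (204/38=5.37) > G (145/31=4.68) > A (60/25=2.40) > D (60/26=2.31) > B (69/30=2.30)
Fill: take C (4 @ 256) → take H (8 @ 201) → take F (22 @ 259) → take 31/38 of E → 166.42; 65/65 used.
Total value = 882.42

882.42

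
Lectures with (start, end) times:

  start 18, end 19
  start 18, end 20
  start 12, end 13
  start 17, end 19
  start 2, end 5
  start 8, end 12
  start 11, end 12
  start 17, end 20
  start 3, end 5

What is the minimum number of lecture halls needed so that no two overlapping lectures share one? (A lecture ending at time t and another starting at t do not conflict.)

starts: [2, 3, 8, 11, 12, 17, 17, 18, 18]
ends:   [5, 5, 12, 12, 13, 19, 19, 20, 20]
s2→1 s3→2 e5→1 e5→0 s8→1 s11→2 e12→1 e12→0 s12→1 e13→0 s17→1 s17→2 s18→3 s18→4  — peak 4.

4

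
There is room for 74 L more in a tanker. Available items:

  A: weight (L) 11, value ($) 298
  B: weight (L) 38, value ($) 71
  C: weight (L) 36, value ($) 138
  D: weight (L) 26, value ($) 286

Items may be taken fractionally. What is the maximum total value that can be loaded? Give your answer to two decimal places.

Greedy by value/weight ratio, highest first.
Ratios (sorted): A 27.09, D 11.00, C 3.83, B 1.87
take A (11 @ 298); take D (26 @ 286); take C (36 @ 138); take 1/38 of B → 1.87. Capacity used 74/74.
Total value = 723.87

723.87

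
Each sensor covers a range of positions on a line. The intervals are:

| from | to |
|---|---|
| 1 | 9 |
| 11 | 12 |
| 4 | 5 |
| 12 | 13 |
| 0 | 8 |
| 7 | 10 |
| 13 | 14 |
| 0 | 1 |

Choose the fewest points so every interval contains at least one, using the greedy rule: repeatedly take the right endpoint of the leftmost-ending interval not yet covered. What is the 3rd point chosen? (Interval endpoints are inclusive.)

Sort by right endpoint; whenever an interval is uncovered, place a point at its right end.
By right end: [0,1]  [4,5]  [0,8]  [1,9]  [7,10]  [11,12]  [12,13]  [13,14]
[0,1] uncovered → point at 1; [4,5] uncovered → point at 5; [7,10] uncovered → point at 10; [11,12] uncovered → point at 12; [13,14] uncovered → point at 14.
Points: 1, 5, 10, 12, 14 (5 total).

10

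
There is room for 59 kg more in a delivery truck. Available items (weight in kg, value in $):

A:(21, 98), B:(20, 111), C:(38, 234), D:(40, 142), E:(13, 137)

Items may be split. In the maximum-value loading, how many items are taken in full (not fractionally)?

Sort by value per unit weight and fill in that order.
Order: E (137/13=10.54) > C (234/38=6.16) > B (111/20=5.55) > A (98/21=4.67) > D (142/40=3.55)
Fill: take E (13 @ 137) → take C (38 @ 234) → take 8/20 of B → 44.40; 59/59 used.
2 item(s) taken whole; one partial (take 8/20 of B).

2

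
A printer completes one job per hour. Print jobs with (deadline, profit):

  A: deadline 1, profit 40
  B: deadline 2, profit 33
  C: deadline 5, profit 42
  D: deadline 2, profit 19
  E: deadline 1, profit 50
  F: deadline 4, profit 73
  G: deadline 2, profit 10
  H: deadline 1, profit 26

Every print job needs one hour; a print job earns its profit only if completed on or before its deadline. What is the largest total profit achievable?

198

Sort by profit descending; place each in the latest free slot ≤ its deadline.
Profit order: F=73 E=50 C=42 A=40 B=33 H=26 D=19 G=10
Assign: F→slot 4, E→slot 1, C→slot 5, A skipped, B→slot 2, H skipped, D skipped, G skipped.
Slots: [1:E] [2:B] [4:F] [5:C]
Profit = 50 + 33 + 73 + 42 = 198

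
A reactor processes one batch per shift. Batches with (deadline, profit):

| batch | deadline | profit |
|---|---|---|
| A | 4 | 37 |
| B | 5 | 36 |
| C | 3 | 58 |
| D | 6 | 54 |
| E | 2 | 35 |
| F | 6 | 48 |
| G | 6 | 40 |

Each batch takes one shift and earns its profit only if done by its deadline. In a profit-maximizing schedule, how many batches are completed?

6

Take jobs in profit order; each goes to the latest open slot no later than its deadline.
Profit order: C=58 D=54 F=48 G=40 A=37 B=36 E=35
Assign: C→slot 3, D→slot 6, F→slot 5, G→slot 4, A→slot 2, B→slot 1, E skipped.
Slots: [1:B] [2:A] [3:C] [4:G] [5:F] [6:D]
6 of 7 scheduled.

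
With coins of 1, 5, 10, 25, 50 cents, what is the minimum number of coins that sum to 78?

78 − 1×50→28 − 1×25→3 − 3×1→0
Total coins = 1 + 1 + 3 = 5

5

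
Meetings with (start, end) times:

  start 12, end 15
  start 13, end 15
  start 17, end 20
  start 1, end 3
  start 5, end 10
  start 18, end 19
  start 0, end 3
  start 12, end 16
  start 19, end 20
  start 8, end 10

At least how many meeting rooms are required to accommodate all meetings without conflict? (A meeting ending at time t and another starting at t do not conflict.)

The answer is the maximum number of intervals overlapping at any instant.
starts: [0, 1, 5, 8, 12, 12, 13, 17, 18, 19]
ends:   [3, 3, 10, 10, 15, 15, 16, 19, 20, 20]
s0→1 s1→2 e3→1 e3→0 s5→1 s8→2 e10→1 e10→0 s12→1 s12→2 s13→3  — peak 3.

3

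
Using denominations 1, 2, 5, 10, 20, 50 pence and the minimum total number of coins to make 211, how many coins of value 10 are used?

1

Greedy: take as many of the largest coin as possible, then repeat with the remainder.
211 − 4×50→11 − 1×10→1 − 1×1→0
Count of 10: 1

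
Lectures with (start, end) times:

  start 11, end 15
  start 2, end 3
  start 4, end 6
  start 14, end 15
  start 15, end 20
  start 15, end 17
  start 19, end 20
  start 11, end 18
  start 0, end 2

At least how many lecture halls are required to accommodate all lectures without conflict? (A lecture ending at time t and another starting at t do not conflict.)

3

starts: [0, 2, 4, 11, 11, 14, 15, 15, 19]
ends:   [2, 3, 6, 15, 15, 17, 18, 20, 20]
s0→1 e2→0 s2→1 e3→0 s4→1 e6→0 s11→1 s11→2 s14→3  — peak 3.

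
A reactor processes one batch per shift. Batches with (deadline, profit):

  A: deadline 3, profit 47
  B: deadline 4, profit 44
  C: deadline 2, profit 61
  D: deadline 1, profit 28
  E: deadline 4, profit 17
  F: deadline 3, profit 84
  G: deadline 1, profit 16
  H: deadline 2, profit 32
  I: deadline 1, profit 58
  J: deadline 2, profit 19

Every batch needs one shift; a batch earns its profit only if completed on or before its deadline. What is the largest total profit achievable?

Take jobs in profit order; each goes to the latest open slot no later than its deadline.
Profit order: F=84 C=61 I=58 A=47 B=44 H=32 D=28 J=19 E=17 G=16
Assign: F→slot 3, C→slot 2, I→slot 1, A skipped, B→slot 4, H skipped, D skipped, J skipped, E skipped, G skipped.
Slots: [1:I] [2:C] [3:F] [4:B]
Profit = 58 + 61 + 84 + 44 = 247

247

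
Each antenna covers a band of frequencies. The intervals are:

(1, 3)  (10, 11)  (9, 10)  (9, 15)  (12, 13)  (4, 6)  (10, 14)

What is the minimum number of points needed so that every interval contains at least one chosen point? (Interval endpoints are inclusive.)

4

Sort by right endpoint; whenever an interval is uncovered, place a point at its right end.
Sorted: [1,3] [4,6] [9,10] [10,11] [12,13] [10,14] [9,15]
{[1,3]} hit by 3; {[4,6]} hit by 6; {[9,10],[10,11]} hit by 10; {[12,13],[10,14],[9,15]} hit by 13.
Points: 3, 6, 10, 13 (4 total).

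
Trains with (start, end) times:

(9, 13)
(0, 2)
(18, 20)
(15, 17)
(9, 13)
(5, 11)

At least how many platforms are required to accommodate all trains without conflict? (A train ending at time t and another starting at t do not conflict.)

3

Count concurrent intervals with a sweep; the peak is the room count.
starts: [0, 5, 9, 9, 15, 18]
ends:   [2, 11, 13, 13, 17, 20]
s0→1 e2→0 s5→1 s9→2 s9→3  — peak 3.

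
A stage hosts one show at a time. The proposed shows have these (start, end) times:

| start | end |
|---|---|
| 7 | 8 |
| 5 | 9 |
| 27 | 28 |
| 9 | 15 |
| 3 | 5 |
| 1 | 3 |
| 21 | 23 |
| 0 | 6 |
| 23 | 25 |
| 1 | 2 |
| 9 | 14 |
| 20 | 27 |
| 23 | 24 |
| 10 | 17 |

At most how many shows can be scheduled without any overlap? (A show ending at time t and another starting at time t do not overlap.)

7

By end time: (1,2), (1,3), (3,5), (0,6), (7,8), (5,9), (9,14), (9,15), (10,17), (21,23), (23,24), (23,25), (20,27), (27,28).
Pick (1,2); next start ≥ 2 → (3,5); next start ≥ 5 → (7,8); next start ≥ 8 → (9,14); next start ≥ 14 → (21,23); next start ≥ 23 → (23,24); next start ≥ 24 → (27,28).
Selected 7 shows.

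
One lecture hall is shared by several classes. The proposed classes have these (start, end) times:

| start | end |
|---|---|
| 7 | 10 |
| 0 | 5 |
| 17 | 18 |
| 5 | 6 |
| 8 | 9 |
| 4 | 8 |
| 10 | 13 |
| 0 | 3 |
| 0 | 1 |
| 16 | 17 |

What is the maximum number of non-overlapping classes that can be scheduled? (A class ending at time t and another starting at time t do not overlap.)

6

Sorted by end: (0,1)  (0,3)  (0,5)  (5,6)  (4,8)  (8,9)  (7,10)  (10,13)  (16,17)  (17,18)
take (0,1); take (5,6); take (8,9); skip (7,10); take (10,13); take (16,17); take (17,18).
Selected 6 classes.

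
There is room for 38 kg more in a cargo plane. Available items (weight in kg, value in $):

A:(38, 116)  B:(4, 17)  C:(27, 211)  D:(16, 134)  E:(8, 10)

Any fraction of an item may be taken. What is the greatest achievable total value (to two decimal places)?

305.93

Ratios (sorted): D 8.38, C 7.81, B 4.25, A 3.05, E 1.25
take D (16 @ 134); take 22/27 of C → 171.93. Capacity used 38/38.
Total value = 305.93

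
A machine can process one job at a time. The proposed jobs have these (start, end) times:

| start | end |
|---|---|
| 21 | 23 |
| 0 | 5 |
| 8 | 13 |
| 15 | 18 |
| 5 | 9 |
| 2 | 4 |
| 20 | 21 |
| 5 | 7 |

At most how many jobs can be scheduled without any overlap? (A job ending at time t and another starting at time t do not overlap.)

6

Order by finish time; keep every interval that doesn't clash with the previous kept one.
Sorted by end: (2,4)  (0,5)  (5,7)  (5,9)  (8,13)  (15,18)  (20,21)  (21,23)
take (2,4); skip (0,5); take (5,7); take (8,13); take (15,18); take (20,21); take (21,23).
Selected 6 jobs.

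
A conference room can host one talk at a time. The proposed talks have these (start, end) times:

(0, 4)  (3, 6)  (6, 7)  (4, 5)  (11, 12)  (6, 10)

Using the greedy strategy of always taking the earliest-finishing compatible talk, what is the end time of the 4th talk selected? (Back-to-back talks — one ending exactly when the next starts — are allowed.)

Greedy by earliest finish: after sorting by end time, pick each interval compatible with the last pick.
By end time: (0,4), (4,5), (3,6), (6,7), (6,10), (11,12).
Pick (0,4); next start ≥ 4 → (4,5); next start ≥ 5 → (6,7); next start ≥ 7 → (11,12).
Selected: (0,4) (4,5) (6,7) (11,12)

12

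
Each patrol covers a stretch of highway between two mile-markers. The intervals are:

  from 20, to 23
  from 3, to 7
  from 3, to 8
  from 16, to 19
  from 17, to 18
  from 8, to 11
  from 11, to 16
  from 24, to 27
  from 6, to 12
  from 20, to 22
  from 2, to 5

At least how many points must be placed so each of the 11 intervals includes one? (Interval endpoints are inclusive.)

5

Process intervals by earliest right end; each time one isn't hit yet, stab at its right endpoint.
By right end: [2,5]  [3,7]  [3,8]  [8,11]  [6,12]  [11,16]  [17,18]  [16,19]  [20,22]  [20,23]  [24,27]
[2,5] uncovered → point at 5; [8,11] uncovered → point at 11; [17,18] uncovered → point at 18; [20,22] uncovered → point at 22; [24,27] uncovered → point at 27.
Points: 5, 11, 18, 22, 27 (5 total).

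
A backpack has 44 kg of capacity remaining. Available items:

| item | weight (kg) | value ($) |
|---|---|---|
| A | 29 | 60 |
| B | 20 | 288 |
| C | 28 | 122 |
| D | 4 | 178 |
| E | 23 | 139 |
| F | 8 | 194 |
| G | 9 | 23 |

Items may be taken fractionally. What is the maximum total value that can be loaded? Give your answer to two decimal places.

Greedy by value/weight ratio, highest first.
Ratios (sorted): D 44.50, F 24.25, B 14.40, E 6.04, C 4.36, G 2.56, A 2.07
take D (4 @ 178); take F (8 @ 194); take B (20 @ 288); take 12/23 of E → 72.52. Capacity used 44/44.
Total value = 732.52

732.52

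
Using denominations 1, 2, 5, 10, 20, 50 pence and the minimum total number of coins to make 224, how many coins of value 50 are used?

Use the largest denomination that fits, subtract, and repeat.
224 − 4×50→24 − 1×20→4 − 2×2→0
Count of 50: 4

4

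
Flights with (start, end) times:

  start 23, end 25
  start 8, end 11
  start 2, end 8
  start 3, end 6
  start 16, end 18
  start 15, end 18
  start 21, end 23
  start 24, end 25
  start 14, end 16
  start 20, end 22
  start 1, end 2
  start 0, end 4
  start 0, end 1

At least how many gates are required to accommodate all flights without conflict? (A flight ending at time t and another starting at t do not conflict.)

3

Count concurrent intervals with a sweep; the peak is the room count.
starts: [0, 0, 1, 2, 3, 8, 14, 15, 16, 20, 21, 23, 24]
ends:   [1, 2, 4, 6, 8, 11, 16, 18, 18, 22, 23, 25, 25]
s0→1 s0→2 e1→1 s1→2 e2→1 s2→2 s3→3  — peak 3.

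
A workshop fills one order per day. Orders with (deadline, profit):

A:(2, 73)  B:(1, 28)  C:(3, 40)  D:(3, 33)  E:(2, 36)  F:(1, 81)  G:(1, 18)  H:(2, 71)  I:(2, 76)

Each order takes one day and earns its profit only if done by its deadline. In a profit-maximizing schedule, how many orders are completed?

By profit: F(d1,81), I(d2,76), A(d2,73), H(d2,71), C(d3,40), E(d2,36), D(d3,33), B(d1,28), G(d1,18)
F→slot 1; I→slot 2; A skipped; H skipped; C→slot 3; E skipped; D skipped; B skipped; G skipped.
3 of 9 scheduled.

3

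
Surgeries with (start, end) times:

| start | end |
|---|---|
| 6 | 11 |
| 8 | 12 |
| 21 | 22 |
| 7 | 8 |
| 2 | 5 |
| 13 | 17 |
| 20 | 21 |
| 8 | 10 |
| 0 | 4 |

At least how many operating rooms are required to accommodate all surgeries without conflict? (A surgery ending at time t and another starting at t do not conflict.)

3

The answer is the maximum number of intervals overlapping at any instant.
starts: [0, 2, 6, 7, 8, 8, 13, 20, 21]
ends:   [4, 5, 8, 10, 11, 12, 17, 21, 22]
s0→1 s2→2 e4→1 e5→0 s6→1 s7→2 e8→1 s8→2 s8→3  — peak 3.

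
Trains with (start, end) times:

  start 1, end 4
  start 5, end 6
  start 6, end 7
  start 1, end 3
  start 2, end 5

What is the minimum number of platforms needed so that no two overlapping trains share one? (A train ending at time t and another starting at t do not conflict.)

Count concurrent intervals with a sweep; the peak is the room count.
starts: [1, 1, 2, 5, 6]
ends:   [3, 4, 5, 6, 7]
s1→1 s1→2 s2→3  — peak 3.

3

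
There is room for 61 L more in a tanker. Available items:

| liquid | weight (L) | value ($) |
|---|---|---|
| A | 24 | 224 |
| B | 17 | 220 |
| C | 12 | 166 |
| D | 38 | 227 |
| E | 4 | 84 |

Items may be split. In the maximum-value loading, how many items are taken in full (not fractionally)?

4

Order: E (84/4=21.00) > C (166/12=13.83) > B (220/17=12.94) > A (224/24=9.33) > D (227/38=5.97)
Fill: take E (4 @ 84) → take C (12 @ 166) → take B (17 @ 220) → take A (24 @ 224) → take 4/38 of D → 23.89; 61/61 used.
4 item(s) taken whole; one partial (take 4/38 of D).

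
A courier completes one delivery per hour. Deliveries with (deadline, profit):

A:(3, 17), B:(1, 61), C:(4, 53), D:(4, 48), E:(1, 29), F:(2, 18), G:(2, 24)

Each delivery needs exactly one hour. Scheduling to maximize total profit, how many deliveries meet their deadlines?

4

Sort by profit descending; place each in the latest free slot ≤ its deadline.
By profit: B(d1,61), C(d4,53), D(d4,48), E(d1,29), G(d2,24), F(d2,18), A(d3,17)
B→slot 1; C→slot 4; D→slot 3; E skipped; G→slot 2; F skipped; A skipped.
4 of 7 scheduled.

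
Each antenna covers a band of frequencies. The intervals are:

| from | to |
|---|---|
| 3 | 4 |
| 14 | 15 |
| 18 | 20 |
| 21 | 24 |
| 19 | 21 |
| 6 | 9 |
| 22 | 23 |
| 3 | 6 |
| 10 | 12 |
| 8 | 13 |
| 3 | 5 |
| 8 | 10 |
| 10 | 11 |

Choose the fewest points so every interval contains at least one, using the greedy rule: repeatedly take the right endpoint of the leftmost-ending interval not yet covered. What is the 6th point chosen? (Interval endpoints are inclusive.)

23

Process intervals by earliest right end; each time one isn't hit yet, stab at its right endpoint.
By right end: [3,4]  [3,5]  [3,6]  [6,9]  [8,10]  [10,11]  [10,12]  [8,13]  [14,15]  [18,20]  [19,21]  [22,23]  [21,24]
[3,4] uncovered → point at 4; [6,9] uncovered → point at 9; [10,11] uncovered → point at 11; [14,15] uncovered → point at 15; [18,20] uncovered → point at 20; [22,23] uncovered → point at 23.
Points: 4, 9, 11, 15, 20, 23 (6 total).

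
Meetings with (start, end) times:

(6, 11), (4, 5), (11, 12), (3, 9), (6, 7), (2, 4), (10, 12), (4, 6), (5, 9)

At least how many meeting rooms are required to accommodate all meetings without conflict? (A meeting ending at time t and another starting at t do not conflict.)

starts: [2, 3, 4, 4, 5, 6, 6, 10, 11]
ends:   [4, 5, 6, 7, 9, 9, 11, 12, 12]
s2→1 s3→2 e4→1 s4→2 s4→3 e5→2 s5→3 e6→2 s6→3 s6→4  — peak 4.

4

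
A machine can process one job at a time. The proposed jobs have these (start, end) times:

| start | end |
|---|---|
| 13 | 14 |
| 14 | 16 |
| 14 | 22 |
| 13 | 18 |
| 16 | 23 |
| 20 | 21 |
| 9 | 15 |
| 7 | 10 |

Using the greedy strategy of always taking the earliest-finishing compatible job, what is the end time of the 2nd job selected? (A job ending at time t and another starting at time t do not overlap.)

14

By end time: (7,10), (13,14), (9,15), (14,16), (13,18), (20,21), (14,22), (16,23).
Pick (7,10); next start ≥ 10 → (13,14); next start ≥ 14 → (14,16); next start ≥ 16 → (20,21).
Selected: (7,10) (13,14) (14,16) (20,21)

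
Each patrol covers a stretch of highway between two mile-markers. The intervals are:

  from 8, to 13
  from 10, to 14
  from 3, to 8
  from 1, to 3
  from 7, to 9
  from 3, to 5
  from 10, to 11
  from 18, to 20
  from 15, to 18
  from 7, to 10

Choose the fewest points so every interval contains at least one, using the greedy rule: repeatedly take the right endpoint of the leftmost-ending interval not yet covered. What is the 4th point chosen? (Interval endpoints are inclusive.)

18

Process intervals by earliest right end; each time one isn't hit yet, stab at its right endpoint.
By right end: [1,3]  [3,5]  [3,8]  [7,9]  [7,10]  [10,11]  [8,13]  [10,14]  [15,18]  [18,20]
[1,3] uncovered → point at 3; [7,9] uncovered → point at 9; [10,11] uncovered → point at 11; [15,18] uncovered → point at 18.
Points: 3, 9, 11, 18 (4 total).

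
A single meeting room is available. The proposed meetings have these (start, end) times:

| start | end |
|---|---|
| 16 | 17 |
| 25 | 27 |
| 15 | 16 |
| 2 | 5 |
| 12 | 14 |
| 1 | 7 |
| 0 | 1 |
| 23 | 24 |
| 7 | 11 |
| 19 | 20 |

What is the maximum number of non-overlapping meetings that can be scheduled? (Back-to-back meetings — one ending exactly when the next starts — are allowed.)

Sorted by end: (0,1)  (2,5)  (1,7)  (7,11)  (12,14)  (15,16)  (16,17)  (19,20)  (23,24)  (25,27)
take (0,1); take (2,5); take (7,11); take (12,14); take (15,16); take (16,17); take (19,20); take (23,24); take (25,27).
Selected 9 meetings.

9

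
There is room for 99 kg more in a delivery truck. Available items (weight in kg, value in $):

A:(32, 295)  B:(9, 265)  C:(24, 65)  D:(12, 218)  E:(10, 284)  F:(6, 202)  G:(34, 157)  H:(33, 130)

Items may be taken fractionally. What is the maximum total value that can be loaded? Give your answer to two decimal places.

1402.53

Ratios (sorted): F 33.67, B 29.44, E 28.40, D 18.17, A 9.22, G 4.62, H 3.94, C 2.71
take F (6 @ 202); take B (9 @ 265); take E (10 @ 284); take D (12 @ 218); take A (32 @ 295); take 30/34 of G → 138.53. Capacity used 99/99.
Total value = 1402.53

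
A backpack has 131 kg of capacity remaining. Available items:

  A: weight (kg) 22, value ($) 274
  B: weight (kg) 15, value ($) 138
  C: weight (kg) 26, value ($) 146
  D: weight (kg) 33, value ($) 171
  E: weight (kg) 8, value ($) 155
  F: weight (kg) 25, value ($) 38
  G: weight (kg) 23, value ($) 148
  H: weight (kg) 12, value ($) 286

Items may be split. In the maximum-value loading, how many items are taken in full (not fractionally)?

Order: H (286/12=23.83) > E (155/8=19.38) > A (274/22=12.45) > B (138/15=9.20) > G (148/23=6.43) > C (146/26=5.62) > D (171/33=5.18) > F (38/25=1.52)
Fill: take H (12 @ 286) → take E (8 @ 155) → take A (22 @ 274) → take B (15 @ 138) → take G (23 @ 148) → take C (26 @ 146) → take 25/33 of D → 129.55; 131/131 used.
6 item(s) taken whole; one partial (take 25/33 of D).

6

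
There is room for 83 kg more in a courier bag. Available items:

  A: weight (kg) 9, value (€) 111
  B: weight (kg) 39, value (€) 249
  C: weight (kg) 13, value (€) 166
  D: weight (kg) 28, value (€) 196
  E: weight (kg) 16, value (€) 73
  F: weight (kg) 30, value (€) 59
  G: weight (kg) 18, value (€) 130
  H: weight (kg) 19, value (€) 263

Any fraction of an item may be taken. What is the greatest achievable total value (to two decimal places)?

Ratios (sorted): H 13.84, C 12.77, A 12.33, G 7.22, D 7.00, B 6.38, E 4.56, F 1.97
take H (19 @ 263); take C (13 @ 166); take A (9 @ 111); take G (18 @ 130); take 24/28 of D → 168.00. Capacity used 83/83.
Total value = 838.00

838.00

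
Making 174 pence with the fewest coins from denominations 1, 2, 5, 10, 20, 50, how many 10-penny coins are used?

Use the largest denomination that fits, subtract, and repeat.
174 − 3×50→24 − 1×20→4 − 2×2→0
Count of 10: 0

0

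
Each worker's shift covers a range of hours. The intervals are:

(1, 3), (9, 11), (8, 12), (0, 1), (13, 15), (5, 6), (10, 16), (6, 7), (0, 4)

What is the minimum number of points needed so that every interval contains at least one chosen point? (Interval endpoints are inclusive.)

4

Sorted: [0,1] [1,3] [0,4] [5,6] [6,7] [9,11] [8,12] [13,15] [10,16]
{[0,1],[1,3],[0,4]} hit by 1; {[5,6],[6,7]} hit by 6; {[9,11],[8,12]} hit by 11; {[13,15],[10,16]} hit by 15.
Points: 1, 6, 11, 15 (4 total).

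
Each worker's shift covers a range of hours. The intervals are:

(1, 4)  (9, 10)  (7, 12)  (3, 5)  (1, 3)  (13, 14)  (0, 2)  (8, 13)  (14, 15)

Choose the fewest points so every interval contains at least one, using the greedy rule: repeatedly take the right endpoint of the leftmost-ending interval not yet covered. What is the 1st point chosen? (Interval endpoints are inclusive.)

By right end: [0,2]  [1,3]  [1,4]  [3,5]  [9,10]  [7,12]  [8,13]  [13,14]  [14,15]
[0,2] uncovered → point at 2; [3,5] uncovered → point at 5; [9,10] uncovered → point at 10; [13,14] uncovered → point at 14.
Points: 2, 5, 10, 14 (4 total).

2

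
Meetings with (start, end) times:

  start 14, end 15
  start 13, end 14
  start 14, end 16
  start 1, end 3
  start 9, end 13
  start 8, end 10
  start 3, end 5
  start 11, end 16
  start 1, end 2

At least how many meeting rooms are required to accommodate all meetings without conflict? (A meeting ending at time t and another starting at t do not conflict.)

The answer is the maximum number of intervals overlapping at any instant.
starts: [1, 1, 3, 8, 9, 11, 13, 14, 14]
ends:   [2, 3, 5, 10, 13, 14, 15, 16, 16]
s1→1 s1→2 e2→1 e3→0 s3→1 e5→0 s8→1 s9→2 e10→1 s11→2 e13→1 s13→2 e14→1 s14→2 s14→3  — peak 3.

3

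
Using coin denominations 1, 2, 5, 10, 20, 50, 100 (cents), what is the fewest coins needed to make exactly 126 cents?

Greedy: take as many of the largest coin as possible, then repeat with the remainder.
126 = 1×100 + 1×20 + 1×5 + 1×1
Total coins = 1 + 1 + 1 + 1 = 4

4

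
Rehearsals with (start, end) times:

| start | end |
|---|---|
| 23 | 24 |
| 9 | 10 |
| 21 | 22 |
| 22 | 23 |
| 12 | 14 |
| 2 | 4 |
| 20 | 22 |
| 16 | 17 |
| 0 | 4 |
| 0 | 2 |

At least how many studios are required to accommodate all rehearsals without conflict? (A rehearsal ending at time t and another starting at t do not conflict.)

Events (time:±→running): 0:+→1 0:+→2 … peak 2.

2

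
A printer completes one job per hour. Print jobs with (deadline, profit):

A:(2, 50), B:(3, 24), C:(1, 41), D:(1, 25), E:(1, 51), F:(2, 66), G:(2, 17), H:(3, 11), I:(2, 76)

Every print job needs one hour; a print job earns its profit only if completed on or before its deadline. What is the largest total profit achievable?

166

Sort by profit descending; place each in the latest free slot ≤ its deadline.
Profit order: I=76 F=66 E=51 A=50 C=41 D=25 B=24 G=17 H=11
Assign: I→slot 2, F→slot 1, E skipped, A skipped, C skipped, D skipped, B→slot 3, G skipped, H skipped.
Slots: [1:F] [2:I] [3:B]
Profit = 66 + 76 + 24 = 166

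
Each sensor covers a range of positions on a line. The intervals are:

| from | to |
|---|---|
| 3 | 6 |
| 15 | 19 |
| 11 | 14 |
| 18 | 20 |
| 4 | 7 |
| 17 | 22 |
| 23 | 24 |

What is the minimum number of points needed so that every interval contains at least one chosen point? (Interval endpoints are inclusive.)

Sorted: [3,6] [4,7] [11,14] [15,19] [18,20] [17,22] [23,24]
{[3,6],[4,7]} hit by 6; {[11,14]} hit by 14; {[15,19],[18,20],[17,22]} hit by 19; {[23,24]} hit by 24.
Points: 6, 14, 19, 24 (4 total).

4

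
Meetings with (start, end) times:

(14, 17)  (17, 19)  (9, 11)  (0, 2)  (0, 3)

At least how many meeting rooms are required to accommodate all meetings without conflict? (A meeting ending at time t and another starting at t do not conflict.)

Count concurrent intervals with a sweep; the peak is the room count.
starts: [0, 0, 9, 14, 17]
ends:   [2, 3, 11, 17, 19]
s0→1 s0→2  — peak 2.

2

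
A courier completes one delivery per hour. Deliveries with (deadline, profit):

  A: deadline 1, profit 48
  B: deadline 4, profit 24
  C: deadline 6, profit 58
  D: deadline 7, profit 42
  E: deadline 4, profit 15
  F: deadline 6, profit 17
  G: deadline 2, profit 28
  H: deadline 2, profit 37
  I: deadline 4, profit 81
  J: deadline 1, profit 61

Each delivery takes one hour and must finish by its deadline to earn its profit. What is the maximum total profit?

320

Sort by profit descending; place each in the latest free slot ≤ its deadline.
Profit order: I=81 J=61 C=58 A=48 D=42 H=37 G=28 B=24 F=17 E=15
Assign: I→slot 4, J→slot 1, C→slot 6, A skipped, D→slot 7, H→slot 2, G skipped, B→slot 3, F→slot 5, E skipped.
Slots: [1:J] [2:H] [3:B] [4:I] [5:F] [6:C] [7:D]
Profit = 61 + 37 + 24 + 81 + 17 + 58 + 42 = 320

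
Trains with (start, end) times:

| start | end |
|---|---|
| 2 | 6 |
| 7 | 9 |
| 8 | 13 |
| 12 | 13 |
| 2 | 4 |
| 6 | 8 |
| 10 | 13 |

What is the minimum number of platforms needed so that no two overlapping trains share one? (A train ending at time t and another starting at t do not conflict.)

3

starts: [2, 2, 6, 7, 8, 10, 12]
ends:   [4, 6, 8, 9, 13, 13, 13]
s2→1 s2→2 e4→1 e6→0 s6→1 s7→2 e8→1 s8→2 e9→1 s10→2 s12→3  — peak 3.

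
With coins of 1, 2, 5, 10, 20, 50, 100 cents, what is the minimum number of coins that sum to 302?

Greedy: take as many of the largest coin as possible, then repeat with the remainder.
302 = 3×100 + 1×2
Total coins = 3 + 1 = 4

4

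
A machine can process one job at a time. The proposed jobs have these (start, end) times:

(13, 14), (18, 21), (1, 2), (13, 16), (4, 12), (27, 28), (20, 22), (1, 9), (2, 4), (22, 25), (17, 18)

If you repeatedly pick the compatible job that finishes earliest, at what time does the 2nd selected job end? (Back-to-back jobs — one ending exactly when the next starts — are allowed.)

Sorted by end: (1,2)  (2,4)  (1,9)  (4,12)  (13,14)  (13,16)  (17,18)  (18,21)  (20,22)  (22,25)  (27,28)
take (1,2); take (2,4); skip (1,9); take (4,12); take (13,14); take (17,18); take (18,21); take (22,25); take (27,28).
Selected: (1,2) (2,4) (4,12) (13,14) (17,18) (18,21) (22,25) (27,28)

4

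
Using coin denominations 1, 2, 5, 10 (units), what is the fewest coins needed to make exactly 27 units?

27 = 2×10 + 1×5 + 1×2
Total coins = 2 + 1 + 1 = 4

4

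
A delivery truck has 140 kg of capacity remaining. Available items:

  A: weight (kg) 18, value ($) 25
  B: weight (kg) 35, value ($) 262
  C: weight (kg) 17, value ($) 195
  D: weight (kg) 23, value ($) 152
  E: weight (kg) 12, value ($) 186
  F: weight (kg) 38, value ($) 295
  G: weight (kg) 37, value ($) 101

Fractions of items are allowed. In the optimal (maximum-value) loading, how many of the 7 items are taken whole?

5

Sort by value per unit weight and fill in that order.
Ratios (sorted): E 15.50, C 11.47, F 7.76, B 7.49, D 6.61, G 2.73, A 1.39
take E (12 @ 186); take C (17 @ 195); take F (38 @ 295); take B (35 @ 262); take D (23 @ 152); take 15/37 of G → 40.95. Capacity used 140/140.
5 item(s) taken whole; one partial (take 15/37 of G).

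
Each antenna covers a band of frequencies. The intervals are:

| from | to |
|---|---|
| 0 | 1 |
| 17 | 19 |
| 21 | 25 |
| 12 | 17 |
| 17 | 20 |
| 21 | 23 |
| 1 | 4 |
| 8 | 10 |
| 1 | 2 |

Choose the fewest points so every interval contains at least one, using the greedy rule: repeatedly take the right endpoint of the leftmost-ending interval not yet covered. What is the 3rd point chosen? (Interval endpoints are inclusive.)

Process intervals by earliest right end; each time one isn't hit yet, stab at its right endpoint.
By right end: [0,1]  [1,2]  [1,4]  [8,10]  [12,17]  [17,19]  [17,20]  [21,23]  [21,25]
[0,1] uncovered → point at 1; [8,10] uncovered → point at 10; [12,17] uncovered → point at 17; [21,23] uncovered → point at 23.
Points: 1, 10, 17, 23 (4 total).

17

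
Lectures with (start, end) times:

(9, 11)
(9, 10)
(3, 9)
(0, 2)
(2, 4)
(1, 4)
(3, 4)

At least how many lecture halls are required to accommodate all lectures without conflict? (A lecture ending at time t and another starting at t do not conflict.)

4

Events (time:±→running): 0:+→1 1:+→2 2:-→1 2:+→2 3:+→3 3:+→4 … peak 4.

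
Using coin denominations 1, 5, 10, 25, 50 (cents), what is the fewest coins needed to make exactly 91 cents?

5

91 − 1×50→41 − 1×25→16 − 1×10→6 − 1×5→1 − 1×1→0
Total coins = 1 + 1 + 1 + 1 + 1 = 5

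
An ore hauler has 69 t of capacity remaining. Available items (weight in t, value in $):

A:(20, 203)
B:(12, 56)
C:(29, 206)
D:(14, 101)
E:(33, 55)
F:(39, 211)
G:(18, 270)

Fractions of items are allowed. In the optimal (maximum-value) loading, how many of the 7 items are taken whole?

3

Ratios (sorted): G 15.00, A 10.15, D 7.21, C 7.10, F 5.41, B 4.67, E 1.67
take G (18 @ 270); take A (20 @ 203); take D (14 @ 101); take 17/29 of C → 120.76. Capacity used 69/69.
3 item(s) taken whole; one partial (take 17/29 of C).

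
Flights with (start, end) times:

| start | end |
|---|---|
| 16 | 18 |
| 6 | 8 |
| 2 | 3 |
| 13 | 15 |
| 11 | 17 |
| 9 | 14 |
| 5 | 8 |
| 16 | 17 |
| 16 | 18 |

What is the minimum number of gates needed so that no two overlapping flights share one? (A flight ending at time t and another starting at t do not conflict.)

Count concurrent intervals with a sweep; the peak is the room count.
starts: [2, 5, 6, 9, 11, 13, 16, 16, 16]
ends:   [3, 8, 8, 14, 15, 17, 17, 18, 18]
s2→1 e3→0 s5→1 s6→2 e8→1 e8→0 s9→1 s11→2 s13→3 e14→2 e15→1 s16→2 s16→3 s16→4  — peak 4.

4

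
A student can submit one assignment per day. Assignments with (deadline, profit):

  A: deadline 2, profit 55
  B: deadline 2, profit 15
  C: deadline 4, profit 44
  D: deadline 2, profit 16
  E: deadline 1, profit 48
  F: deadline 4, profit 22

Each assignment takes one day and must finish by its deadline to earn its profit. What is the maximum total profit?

By profit: A(d2,55), E(d1,48), C(d4,44), F(d4,22), D(d2,16), B(d2,15)
A→slot 2; E→slot 1; C→slot 4; F→slot 3; D skipped; B skipped.
Profit = 48 + 55 + 22 + 44 = 169

169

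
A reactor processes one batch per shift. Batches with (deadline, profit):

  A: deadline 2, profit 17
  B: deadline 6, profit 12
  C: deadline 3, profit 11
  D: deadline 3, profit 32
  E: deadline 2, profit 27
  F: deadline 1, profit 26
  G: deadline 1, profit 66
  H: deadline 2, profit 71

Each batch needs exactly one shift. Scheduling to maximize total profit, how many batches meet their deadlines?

Take jobs in profit order; each goes to the latest open slot no later than its deadline.
Profit order: H=71 G=66 D=32 E=27 F=26 A=17 B=12 C=11
Assign: H→slot 2, G→slot 1, D→slot 3, E skipped, F skipped, A skipped, B→slot 6, C skipped.
Slots: [1:G] [2:H] [3:D] [6:B]
4 of 8 scheduled.

4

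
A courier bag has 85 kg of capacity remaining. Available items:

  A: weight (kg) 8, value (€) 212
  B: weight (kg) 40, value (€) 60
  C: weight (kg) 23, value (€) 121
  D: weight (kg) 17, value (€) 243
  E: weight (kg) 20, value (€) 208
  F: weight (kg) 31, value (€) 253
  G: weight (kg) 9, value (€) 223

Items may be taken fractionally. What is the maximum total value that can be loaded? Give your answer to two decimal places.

1139.00

Ratios (sorted): A 26.50, G 24.78, D 14.29, E 10.40, F 8.16, C 5.26, B 1.50
take A (8 @ 212); take G (9 @ 223); take D (17 @ 243); take E (20 @ 208); take F (31 @ 253). Capacity used 85/85.
Total value = 1139.00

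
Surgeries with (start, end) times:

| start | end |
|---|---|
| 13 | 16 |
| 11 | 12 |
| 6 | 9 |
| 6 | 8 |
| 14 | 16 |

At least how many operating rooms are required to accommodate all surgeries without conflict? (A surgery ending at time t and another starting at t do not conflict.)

starts: [6, 6, 11, 13, 14]
ends:   [8, 9, 12, 16, 16]
s6→1 s6→2  — peak 2.

2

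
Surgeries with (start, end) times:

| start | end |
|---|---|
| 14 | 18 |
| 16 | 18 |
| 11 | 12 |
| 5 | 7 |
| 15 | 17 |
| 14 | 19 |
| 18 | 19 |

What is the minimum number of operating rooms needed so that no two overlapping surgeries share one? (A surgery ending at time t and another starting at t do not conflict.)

The answer is the maximum number of intervals overlapping at any instant.
Events (time:±→running): 5:+→1 7:-→0 11:+→1 12:-→0 14:+→1 14:+→2 15:+→3 16:+→4 … peak 4.

4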